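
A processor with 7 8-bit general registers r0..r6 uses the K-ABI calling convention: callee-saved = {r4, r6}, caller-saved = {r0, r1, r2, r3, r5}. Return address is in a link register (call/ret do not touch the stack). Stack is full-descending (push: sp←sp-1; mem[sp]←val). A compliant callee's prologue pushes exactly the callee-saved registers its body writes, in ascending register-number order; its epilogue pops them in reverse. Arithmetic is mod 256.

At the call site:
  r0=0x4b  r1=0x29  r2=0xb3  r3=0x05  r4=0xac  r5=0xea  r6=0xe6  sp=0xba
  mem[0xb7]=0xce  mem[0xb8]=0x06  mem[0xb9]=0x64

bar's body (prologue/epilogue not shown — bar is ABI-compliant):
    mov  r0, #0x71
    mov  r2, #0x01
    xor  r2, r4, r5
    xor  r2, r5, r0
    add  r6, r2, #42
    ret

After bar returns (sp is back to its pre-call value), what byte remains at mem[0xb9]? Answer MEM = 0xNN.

prologue: push r6 → mem[0xb9]=0xe6, sp=0xb9
body[0] mov  r0, #0x71 → r0=0x71
body[1] mov  r2, #0x01 → r2=0x01
body[2] xor  r2, r4, r5 → r2=0x46
body[3] xor  r2, r5, r0 → r2=0x9b
body[4] add  r6, r2, #42 → r6=0xc5
epilogue: pop r6=0xe6, sp=0xba
prologue pushed ['r6'] at ['0xb9']

MEM = 0xe6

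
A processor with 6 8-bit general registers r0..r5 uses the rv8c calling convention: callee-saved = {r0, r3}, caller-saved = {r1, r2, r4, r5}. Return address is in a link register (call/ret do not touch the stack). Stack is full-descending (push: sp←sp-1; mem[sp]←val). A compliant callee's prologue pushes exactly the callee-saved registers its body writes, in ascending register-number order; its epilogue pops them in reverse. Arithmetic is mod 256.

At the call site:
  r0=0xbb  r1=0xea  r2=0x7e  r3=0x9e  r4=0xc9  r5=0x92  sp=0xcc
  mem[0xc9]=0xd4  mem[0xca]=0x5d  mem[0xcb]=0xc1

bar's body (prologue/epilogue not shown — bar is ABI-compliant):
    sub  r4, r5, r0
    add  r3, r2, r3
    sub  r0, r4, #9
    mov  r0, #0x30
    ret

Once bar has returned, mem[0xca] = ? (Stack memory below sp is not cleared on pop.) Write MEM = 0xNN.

MEM = 0x9e

prologue: push r0 -> mem[0xcb]=0xbb, sp=0xcb
prologue: push r3 -> mem[0xca]=0x9e, sp=0xca
body[0] sub  r4, r5, r0 -> r4=0xd7
body[1] add  r3, r2, r3 -> r3=0x1c
body[2] sub  r0, r4, #9 -> r0=0xce
body[3] mov  r0, #0x30 -> r0=0x30
epilogue: pop r3=0x9e, sp=0xcb
epilogue: pop r0=0xbb, sp=0xcc
prologue pushed ['r0', 'r3'] at ['0xcb', '0xca']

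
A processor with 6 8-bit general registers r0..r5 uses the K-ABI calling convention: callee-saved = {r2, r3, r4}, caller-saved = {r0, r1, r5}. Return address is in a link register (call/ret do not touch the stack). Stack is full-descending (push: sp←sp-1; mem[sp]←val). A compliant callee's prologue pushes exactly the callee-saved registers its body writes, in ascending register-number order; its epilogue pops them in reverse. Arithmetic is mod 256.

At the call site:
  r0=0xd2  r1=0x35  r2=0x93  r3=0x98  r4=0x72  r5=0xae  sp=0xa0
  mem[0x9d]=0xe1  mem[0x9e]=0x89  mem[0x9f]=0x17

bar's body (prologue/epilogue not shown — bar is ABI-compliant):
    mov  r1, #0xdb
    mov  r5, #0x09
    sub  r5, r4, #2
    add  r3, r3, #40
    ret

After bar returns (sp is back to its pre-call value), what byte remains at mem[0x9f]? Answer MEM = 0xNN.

MEM = 0x98

prologue: push r3 → mem[0x9f]=0x98, sp=0x9f
body[0] mov  r1, #0xdb → r1=0xdb
body[1] mov  r5, #0x09 → r5=0x09
body[2] sub  r5, r4, #2 → r5=0x70
body[3] add  r3, r3, #40 → r3=0xc0
epilogue: pop r3=0x98, sp=0xa0
prologue pushed ['r3'] at ['0x9f']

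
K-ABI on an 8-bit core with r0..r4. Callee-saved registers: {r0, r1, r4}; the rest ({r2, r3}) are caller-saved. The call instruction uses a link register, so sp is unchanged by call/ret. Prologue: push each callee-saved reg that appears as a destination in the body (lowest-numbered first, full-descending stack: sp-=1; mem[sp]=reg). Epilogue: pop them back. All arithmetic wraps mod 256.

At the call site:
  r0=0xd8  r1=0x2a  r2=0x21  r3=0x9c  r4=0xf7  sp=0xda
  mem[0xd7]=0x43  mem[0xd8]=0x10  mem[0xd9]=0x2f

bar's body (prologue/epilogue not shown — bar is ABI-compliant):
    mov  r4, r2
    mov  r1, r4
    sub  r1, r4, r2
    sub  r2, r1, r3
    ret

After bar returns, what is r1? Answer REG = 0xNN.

prologue: push r1 → mem[0xd9]=0x2a, sp=0xd9
prologue: push r4 → mem[0xd8]=0xf7, sp=0xd8
body[0] mov  r4, r2 → r4=0x21
body[1] mov  r1, r4 → r1=0x21
body[2] sub  r1, r4, r2 → r1=0x00
body[3] sub  r2, r1, r3 → r2=0x64
epilogue: pop r4=0xf7, sp=0xd9
epilogue: pop r1=0x2a, sp=0xda
r1 is callee-saved → restored

REG = 0x2a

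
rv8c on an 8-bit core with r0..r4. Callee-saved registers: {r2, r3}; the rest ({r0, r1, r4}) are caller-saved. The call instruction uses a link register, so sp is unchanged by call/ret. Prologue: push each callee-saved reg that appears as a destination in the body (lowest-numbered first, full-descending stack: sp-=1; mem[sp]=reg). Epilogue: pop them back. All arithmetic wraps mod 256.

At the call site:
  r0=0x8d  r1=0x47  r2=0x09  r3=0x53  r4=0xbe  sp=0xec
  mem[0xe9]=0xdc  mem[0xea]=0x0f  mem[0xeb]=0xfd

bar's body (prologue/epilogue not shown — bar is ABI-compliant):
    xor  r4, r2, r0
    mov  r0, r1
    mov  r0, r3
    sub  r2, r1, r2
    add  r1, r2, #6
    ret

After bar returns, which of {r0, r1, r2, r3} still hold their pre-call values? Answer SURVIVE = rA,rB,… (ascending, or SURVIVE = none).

SURVIVE = r2,r3

prologue: push r2 -> mem[0xeb]=0x09, sp=0xeb
body[0] xor  r4, r2, r0 -> r4=0x84
body[1] mov  r0, r1 -> r0=0x47
body[2] mov  r0, r3 -> r0=0x53
body[3] sub  r2, r1, r2 -> r2=0x3e
body[4] add  r1, r2, #6 -> r1=0x44
epilogue: pop r2=0x09, sp=0xec
r0: caller-saved, written=True
r1: caller-saved, written=True
r2: callee-saved, written=True
r3: callee-saved, written=False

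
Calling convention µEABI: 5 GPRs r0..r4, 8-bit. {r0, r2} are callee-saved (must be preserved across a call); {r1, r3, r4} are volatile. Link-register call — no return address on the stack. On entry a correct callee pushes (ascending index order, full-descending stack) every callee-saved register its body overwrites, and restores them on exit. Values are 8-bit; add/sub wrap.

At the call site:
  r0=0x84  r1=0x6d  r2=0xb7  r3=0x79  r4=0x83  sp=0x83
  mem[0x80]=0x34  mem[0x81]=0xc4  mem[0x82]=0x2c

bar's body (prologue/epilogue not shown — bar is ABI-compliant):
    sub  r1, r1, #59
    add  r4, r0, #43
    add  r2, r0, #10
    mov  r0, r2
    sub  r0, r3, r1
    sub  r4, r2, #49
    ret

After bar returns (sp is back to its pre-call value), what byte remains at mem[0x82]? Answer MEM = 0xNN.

MEM = 0x84

prologue: push r0 -> mem[0x82]=0x84, sp=0x82
prologue: push r2 -> mem[0x81]=0xb7, sp=0x81
body[0] sub  r1, r1, #59 -> r1=0x32
body[1] add  r4, r0, #43 -> r4=0xaf
body[2] add  r2, r0, #10 -> r2=0x8e
body[3] mov  r0, r2 -> r0=0x8e
body[4] sub  r0, r3, r1 -> r0=0x47
body[5] sub  r4, r2, #49 -> r4=0x5d
epilogue: pop r2=0xb7, sp=0x82
epilogue: pop r0=0x84, sp=0x83
prologue pushed ['r0', 'r2'] at ['0x82', '0x81']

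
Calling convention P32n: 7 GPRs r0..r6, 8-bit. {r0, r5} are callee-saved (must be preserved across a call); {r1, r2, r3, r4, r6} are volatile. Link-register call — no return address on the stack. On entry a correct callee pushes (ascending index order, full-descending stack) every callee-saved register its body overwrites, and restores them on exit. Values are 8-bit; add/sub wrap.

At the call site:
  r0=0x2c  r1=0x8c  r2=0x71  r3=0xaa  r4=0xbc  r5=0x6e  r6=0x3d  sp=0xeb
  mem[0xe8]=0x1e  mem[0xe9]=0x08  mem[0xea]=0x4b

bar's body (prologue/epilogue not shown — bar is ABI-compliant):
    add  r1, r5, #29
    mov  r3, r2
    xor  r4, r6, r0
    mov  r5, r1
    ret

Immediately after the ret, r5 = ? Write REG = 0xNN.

REG = 0x6e

prologue: push r5 → mem[0xea]=0x6e, sp=0xea
body[0] add  r1, r5, #29 → r1=0x8b
body[1] mov  r3, r2 → r3=0x71
body[2] xor  r4, r6, r0 → r4=0x11
body[3] mov  r5, r1 → r5=0x8b
epilogue: pop r5=0x6e, sp=0xeb
r5 is callee-saved → restored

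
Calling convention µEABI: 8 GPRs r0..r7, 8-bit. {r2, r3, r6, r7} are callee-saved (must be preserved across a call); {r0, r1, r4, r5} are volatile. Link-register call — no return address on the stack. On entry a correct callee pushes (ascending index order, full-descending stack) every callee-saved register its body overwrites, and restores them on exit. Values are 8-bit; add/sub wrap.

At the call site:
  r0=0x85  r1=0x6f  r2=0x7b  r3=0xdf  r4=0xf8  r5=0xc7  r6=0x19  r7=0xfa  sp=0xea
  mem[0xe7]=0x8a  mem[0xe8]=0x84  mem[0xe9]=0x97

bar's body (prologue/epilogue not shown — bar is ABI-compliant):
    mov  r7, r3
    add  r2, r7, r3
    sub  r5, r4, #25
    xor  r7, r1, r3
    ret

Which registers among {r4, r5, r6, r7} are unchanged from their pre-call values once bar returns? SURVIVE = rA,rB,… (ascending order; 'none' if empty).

SURVIVE = r4,r6,r7

prologue: push r2 -> mem[0xe9]=0x7b, sp=0xe9
prologue: push r7 -> mem[0xe8]=0xfa, sp=0xe8
body[0] mov  r7, r3 -> r7=0xdf
body[1] add  r2, r7, r3 -> r2=0xbe
body[2] sub  r5, r4, #25 -> r5=0xdf
body[3] xor  r7, r1, r3 -> r7=0xb0
epilogue: pop r7=0xfa, sp=0xe9
epilogue: pop r2=0x7b, sp=0xea
r4: caller-saved, written=False
r5: caller-saved, written=True
r6: callee-saved, written=False
r7: callee-saved, written=True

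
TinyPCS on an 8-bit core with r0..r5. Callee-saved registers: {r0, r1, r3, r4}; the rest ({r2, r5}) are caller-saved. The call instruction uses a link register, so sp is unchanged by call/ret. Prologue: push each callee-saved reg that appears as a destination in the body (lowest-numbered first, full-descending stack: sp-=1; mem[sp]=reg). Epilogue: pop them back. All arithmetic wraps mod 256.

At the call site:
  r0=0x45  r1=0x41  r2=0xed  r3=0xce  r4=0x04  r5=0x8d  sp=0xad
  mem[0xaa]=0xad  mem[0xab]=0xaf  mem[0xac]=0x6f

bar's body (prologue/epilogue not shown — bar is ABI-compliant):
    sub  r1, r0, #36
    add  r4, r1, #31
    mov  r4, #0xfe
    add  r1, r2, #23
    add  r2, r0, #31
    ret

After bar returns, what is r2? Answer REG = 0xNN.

prologue: push r1 -> mem[0xac]=0x41, sp=0xac
prologue: push r4 -> mem[0xab]=0x04, sp=0xab
body[0] sub  r1, r0, #36 -> r1=0x21
body[1] add  r4, r1, #31 -> r4=0x40
body[2] mov  r4, #0xfe -> r4=0xfe
body[3] add  r1, r2, #23 -> r1=0x04
body[4] add  r2, r0, #31 -> r2=0x64
epilogue: pop r4=0x04, sp=0xac
epilogue: pop r1=0x41, sp=0xad
r2 is caller-saved -> body value

REG = 0x64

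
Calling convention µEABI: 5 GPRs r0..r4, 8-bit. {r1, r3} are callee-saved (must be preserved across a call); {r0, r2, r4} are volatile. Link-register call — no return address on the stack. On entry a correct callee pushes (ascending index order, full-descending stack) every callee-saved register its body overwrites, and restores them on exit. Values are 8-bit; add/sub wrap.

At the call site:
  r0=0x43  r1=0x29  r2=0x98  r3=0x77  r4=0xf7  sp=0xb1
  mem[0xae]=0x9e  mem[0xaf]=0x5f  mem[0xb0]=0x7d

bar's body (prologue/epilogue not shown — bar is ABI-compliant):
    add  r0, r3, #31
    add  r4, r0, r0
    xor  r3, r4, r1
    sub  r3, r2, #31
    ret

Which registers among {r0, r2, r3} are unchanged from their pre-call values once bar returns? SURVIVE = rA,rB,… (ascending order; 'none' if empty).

prologue: push r3 -> mem[0xb0]=0x77, sp=0xb0
body[0] add  r0, r3, #31 -> r0=0x96
body[1] add  r4, r0, r0 -> r4=0x2c
body[2] xor  r3, r4, r1 -> r3=0x05
body[3] sub  r3, r2, #31 -> r3=0x79
epilogue: pop r3=0x77, sp=0xb1
r0: caller-saved, written=True
r2: caller-saved, written=False
r3: callee-saved, written=True

SURVIVE = r2,r3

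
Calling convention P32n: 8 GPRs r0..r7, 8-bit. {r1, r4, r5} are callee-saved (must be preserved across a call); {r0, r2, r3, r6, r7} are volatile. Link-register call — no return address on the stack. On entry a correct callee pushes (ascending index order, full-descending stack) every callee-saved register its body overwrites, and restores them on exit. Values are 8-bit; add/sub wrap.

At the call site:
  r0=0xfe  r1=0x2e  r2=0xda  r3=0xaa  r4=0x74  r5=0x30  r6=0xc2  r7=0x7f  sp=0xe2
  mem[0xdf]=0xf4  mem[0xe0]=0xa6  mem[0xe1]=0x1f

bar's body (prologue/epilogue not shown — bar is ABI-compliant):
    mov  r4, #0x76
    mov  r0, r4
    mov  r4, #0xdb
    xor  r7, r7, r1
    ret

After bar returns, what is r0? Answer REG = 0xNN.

REG = 0x76

prologue: push r4 → mem[0xe1]=0x74, sp=0xe1
body[0] mov  r4, #0x76 → r4=0x76
body[1] mov  r0, r4 → r0=0x76
body[2] mov  r4, #0xdb → r4=0xdb
body[3] xor  r7, r7, r1 → r7=0x51
epilogue: pop r4=0x74, sp=0xe2
r0 is caller-saved → body value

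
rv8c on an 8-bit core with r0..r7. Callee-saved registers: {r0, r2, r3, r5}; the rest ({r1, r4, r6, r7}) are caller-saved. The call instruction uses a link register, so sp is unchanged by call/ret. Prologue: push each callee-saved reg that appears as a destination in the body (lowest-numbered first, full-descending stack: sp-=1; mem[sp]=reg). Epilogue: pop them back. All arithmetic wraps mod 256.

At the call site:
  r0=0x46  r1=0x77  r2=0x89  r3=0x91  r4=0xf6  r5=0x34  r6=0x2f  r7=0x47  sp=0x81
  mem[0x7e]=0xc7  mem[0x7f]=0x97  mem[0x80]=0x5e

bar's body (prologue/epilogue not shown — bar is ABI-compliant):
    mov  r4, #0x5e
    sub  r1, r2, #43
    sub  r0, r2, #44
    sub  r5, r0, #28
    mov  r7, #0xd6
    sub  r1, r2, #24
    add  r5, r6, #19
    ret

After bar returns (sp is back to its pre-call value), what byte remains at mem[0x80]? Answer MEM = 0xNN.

prologue: push r0 -> mem[0x80]=0x46, sp=0x80
prologue: push r5 -> mem[0x7f]=0x34, sp=0x7f
body[0] mov  r4, #0x5e -> r4=0x5e
body[1] sub  r1, r2, #43 -> r1=0x5e
body[2] sub  r0, r2, #44 -> r0=0x5d
body[3] sub  r5, r0, #28 -> r5=0x41
body[4] mov  r7, #0xd6 -> r7=0xd6
body[5] sub  r1, r2, #24 -> r1=0x71
body[6] add  r5, r6, #19 -> r5=0x42
epilogue: pop r5=0x34, sp=0x80
epilogue: pop r0=0x46, sp=0x81
prologue pushed ['r0', 'r5'] at ['0x80', '0x7f']

MEM = 0x46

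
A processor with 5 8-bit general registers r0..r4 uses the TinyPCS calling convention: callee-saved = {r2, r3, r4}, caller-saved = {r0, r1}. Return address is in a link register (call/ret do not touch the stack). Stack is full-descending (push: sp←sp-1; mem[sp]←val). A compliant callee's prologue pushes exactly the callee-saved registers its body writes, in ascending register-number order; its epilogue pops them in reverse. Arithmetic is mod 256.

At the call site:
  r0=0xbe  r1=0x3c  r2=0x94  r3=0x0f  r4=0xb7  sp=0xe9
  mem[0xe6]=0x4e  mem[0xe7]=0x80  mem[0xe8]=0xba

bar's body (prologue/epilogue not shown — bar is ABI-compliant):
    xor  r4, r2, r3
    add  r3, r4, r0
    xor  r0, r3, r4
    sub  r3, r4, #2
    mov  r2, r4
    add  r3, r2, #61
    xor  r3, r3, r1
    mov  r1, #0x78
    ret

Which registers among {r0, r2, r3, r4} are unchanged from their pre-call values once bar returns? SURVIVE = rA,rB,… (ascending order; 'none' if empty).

SURVIVE = r2,r3,r4

prologue: push r2 → mem[0xe8]=0x94, sp=0xe8
prologue: push r3 → mem[0xe7]=0x0f, sp=0xe7
prologue: push r4 → mem[0xe6]=0xb7, sp=0xe6
body[0] xor  r4, r2, r3 → r4=0x9b
body[1] add  r3, r4, r0 → r3=0x59
body[2] xor  r0, r3, r4 → r0=0xc2
body[3] sub  r3, r4, #2 → r3=0x99
body[4] mov  r2, r4 → r2=0x9b
body[5] add  r3, r2, #61 → r3=0xd8
body[6] xor  r3, r3, r1 → r3=0xe4
body[7] mov  r1, #0x78 → r1=0x78
epilogue: pop r4=0xb7, sp=0xe7
epilogue: pop r3=0x0f, sp=0xe8
epilogue: pop r2=0x94, sp=0xe9
r0: caller-saved, written=True
r2: callee-saved, written=True
r3: callee-saved, written=True
r4: callee-saved, written=True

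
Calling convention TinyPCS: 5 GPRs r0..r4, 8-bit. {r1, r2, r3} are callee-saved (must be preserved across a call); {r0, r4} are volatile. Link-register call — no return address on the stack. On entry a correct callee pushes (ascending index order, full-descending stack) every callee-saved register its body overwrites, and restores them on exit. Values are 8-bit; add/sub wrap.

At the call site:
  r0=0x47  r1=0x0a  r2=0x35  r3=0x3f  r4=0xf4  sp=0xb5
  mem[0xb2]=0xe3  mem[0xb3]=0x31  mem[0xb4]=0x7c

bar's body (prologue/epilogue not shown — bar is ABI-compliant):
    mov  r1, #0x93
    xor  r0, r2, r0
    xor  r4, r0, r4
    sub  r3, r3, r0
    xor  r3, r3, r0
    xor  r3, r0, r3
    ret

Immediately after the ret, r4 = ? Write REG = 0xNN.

REG = 0x86

prologue: push r1 → mem[0xb4]=0x0a, sp=0xb4
prologue: push r3 → mem[0xb3]=0x3f, sp=0xb3
body[0] mov  r1, #0x93 → r1=0x93
body[1] xor  r0, r2, r0 → r0=0x72
body[2] xor  r4, r0, r4 → r4=0x86
body[3] sub  r3, r3, r0 → r3=0xcd
body[4] xor  r3, r3, r0 → r3=0xbf
body[5] xor  r3, r0, r3 → r3=0xcd
epilogue: pop r3=0x3f, sp=0xb4
epilogue: pop r1=0x0a, sp=0xb5
r4 is caller-saved → body value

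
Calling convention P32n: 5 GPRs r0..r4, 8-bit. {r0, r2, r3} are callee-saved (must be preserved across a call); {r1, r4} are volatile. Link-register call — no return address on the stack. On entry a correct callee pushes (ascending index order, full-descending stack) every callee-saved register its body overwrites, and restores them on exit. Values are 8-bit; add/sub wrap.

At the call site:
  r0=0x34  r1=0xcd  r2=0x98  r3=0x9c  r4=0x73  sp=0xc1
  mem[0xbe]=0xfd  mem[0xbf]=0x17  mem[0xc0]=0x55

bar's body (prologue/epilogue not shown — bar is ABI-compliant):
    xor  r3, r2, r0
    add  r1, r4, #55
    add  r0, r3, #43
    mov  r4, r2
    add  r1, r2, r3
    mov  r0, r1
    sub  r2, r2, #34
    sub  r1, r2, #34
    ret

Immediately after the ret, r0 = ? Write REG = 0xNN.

REG = 0x34

prologue: push r0 -> mem[0xc0]=0x34, sp=0xc0
prologue: push r2 -> mem[0xbf]=0x98, sp=0xbf
prologue: push r3 -> mem[0xbe]=0x9c, sp=0xbe
body[0] xor  r3, r2, r0 -> r3=0xac
body[1] add  r1, r4, #55 -> r1=0xaa
body[2] add  r0, r3, #43 -> r0=0xd7
body[3] mov  r4, r2 -> r4=0x98
body[4] add  r1, r2, r3 -> r1=0x44
body[5] mov  r0, r1 -> r0=0x44
body[6] sub  r2, r2, #34 -> r2=0x76
body[7] sub  r1, r2, #34 -> r1=0x54
epilogue: pop r3=0x9c, sp=0xbf
epilogue: pop r2=0x98, sp=0xc0
epilogue: pop r0=0x34, sp=0xc1
r0 is callee-saved -> restored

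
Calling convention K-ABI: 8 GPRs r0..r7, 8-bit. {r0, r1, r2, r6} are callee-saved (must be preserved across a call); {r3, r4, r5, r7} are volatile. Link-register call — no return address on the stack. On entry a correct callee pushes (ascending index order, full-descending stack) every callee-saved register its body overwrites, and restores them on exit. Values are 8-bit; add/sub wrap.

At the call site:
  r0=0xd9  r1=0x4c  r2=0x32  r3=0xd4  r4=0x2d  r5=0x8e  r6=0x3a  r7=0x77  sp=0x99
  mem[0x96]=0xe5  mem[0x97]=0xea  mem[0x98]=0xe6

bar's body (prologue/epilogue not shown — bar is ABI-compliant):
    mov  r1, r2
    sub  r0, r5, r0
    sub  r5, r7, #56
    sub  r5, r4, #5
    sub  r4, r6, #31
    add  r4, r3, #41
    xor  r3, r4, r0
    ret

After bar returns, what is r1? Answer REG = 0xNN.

REG = 0x4c

prologue: push r0 → mem[0x98]=0xd9, sp=0x98
prologue: push r1 → mem[0x97]=0x4c, sp=0x97
body[0] mov  r1, r2 → r1=0x32
body[1] sub  r0, r5, r0 → r0=0xb5
body[2] sub  r5, r7, #56 → r5=0x3f
body[3] sub  r5, r4, #5 → r5=0x28
body[4] sub  r4, r6, #31 → r4=0x1b
body[5] add  r4, r3, #41 → r4=0xfd
body[6] xor  r3, r4, r0 → r3=0x48
epilogue: pop r1=0x4c, sp=0x98
epilogue: pop r0=0xd9, sp=0x99
r1 is callee-saved → restored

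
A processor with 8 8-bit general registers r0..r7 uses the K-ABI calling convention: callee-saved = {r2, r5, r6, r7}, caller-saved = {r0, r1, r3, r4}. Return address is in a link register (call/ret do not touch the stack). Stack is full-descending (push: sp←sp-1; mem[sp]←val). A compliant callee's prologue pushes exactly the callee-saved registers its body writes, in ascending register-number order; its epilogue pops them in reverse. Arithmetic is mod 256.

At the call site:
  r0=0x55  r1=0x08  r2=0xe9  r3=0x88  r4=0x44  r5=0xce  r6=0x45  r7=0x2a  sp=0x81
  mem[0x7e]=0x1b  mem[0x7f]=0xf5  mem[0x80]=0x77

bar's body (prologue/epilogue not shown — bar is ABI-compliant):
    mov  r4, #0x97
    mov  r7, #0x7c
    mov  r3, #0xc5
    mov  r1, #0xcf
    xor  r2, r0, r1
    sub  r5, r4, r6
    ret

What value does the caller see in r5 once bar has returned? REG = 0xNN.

prologue: push r2 → mem[0x80]=0xe9, sp=0x80
prologue: push r5 → mem[0x7f]=0xce, sp=0x7f
prologue: push r7 → mem[0x7e]=0x2a, sp=0x7e
body[0] mov  r4, #0x97 → r4=0x97
body[1] mov  r7, #0x7c → r7=0x7c
body[2] mov  r3, #0xc5 → r3=0xc5
body[3] mov  r1, #0xcf → r1=0xcf
body[4] xor  r2, r0, r1 → r2=0x9a
body[5] sub  r5, r4, r6 → r5=0x52
epilogue: pop r7=0x2a, sp=0x7f
epilogue: pop r5=0xce, sp=0x80
epilogue: pop r2=0xe9, sp=0x81
r5 is callee-saved → restored

REG = 0xce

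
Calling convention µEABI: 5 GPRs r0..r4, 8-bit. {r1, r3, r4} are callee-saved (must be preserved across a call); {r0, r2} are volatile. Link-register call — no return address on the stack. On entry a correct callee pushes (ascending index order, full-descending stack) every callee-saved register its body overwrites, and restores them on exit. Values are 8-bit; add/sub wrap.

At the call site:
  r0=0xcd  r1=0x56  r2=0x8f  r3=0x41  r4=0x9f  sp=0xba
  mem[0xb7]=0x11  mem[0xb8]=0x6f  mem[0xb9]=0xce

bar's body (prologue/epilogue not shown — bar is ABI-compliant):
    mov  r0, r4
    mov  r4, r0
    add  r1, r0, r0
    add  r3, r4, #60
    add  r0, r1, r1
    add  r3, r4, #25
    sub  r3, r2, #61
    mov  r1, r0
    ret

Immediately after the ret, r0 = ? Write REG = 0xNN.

REG = 0x7c

prologue: push r1 → mem[0xb9]=0x56, sp=0xb9
prologue: push r3 → mem[0xb8]=0x41, sp=0xb8
prologue: push r4 → mem[0xb7]=0x9f, sp=0xb7
body[0] mov  r0, r4 → r0=0x9f
body[1] mov  r4, r0 → r4=0x9f
body[2] add  r1, r0, r0 → r1=0x3e
body[3] add  r3, r4, #60 → r3=0xdb
body[4] add  r0, r1, r1 → r0=0x7c
body[5] add  r3, r4, #25 → r3=0xb8
body[6] sub  r3, r2, #61 → r3=0x52
body[7] mov  r1, r0 → r1=0x7c
epilogue: pop r4=0x9f, sp=0xb8
epilogue: pop r3=0x41, sp=0xb9
epilogue: pop r1=0x56, sp=0xba
r0 is caller-saved → body value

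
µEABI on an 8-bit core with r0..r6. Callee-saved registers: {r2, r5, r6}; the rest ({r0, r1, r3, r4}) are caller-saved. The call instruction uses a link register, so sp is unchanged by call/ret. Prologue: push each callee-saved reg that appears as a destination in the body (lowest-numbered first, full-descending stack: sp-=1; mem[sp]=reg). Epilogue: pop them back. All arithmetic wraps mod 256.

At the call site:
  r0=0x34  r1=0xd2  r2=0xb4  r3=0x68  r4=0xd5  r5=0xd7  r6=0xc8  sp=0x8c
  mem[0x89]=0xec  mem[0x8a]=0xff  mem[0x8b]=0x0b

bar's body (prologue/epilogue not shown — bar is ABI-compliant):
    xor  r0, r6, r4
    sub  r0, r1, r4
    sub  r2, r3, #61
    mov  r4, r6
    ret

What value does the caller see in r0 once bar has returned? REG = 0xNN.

prologue: push r2 -> mem[0x8b]=0xb4, sp=0x8b
body[0] xor  r0, r6, r4 -> r0=0x1d
body[1] sub  r0, r1, r4 -> r0=0xfd
body[2] sub  r2, r3, #61 -> r2=0x2b
body[3] mov  r4, r6 -> r4=0xc8
epilogue: pop r2=0xb4, sp=0x8c
r0 is caller-saved -> body value

REG = 0xfd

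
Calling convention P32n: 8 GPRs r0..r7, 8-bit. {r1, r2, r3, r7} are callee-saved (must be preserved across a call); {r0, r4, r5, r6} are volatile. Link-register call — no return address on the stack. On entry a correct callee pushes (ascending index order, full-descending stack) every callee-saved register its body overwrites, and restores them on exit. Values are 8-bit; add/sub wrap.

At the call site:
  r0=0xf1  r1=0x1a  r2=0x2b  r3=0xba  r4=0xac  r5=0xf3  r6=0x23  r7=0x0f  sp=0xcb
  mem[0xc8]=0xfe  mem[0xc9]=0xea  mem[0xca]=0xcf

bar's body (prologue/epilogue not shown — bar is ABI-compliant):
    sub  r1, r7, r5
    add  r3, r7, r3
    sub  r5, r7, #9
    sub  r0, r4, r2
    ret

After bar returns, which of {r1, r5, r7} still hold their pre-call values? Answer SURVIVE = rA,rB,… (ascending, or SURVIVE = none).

SURVIVE = r1,r7

prologue: push r1 → mem[0xca]=0x1a, sp=0xca
prologue: push r3 → mem[0xc9]=0xba, sp=0xc9
body[0] sub  r1, r7, r5 → r1=0x1c
body[1] add  r3, r7, r3 → r3=0xc9
body[2] sub  r5, r7, #9 → r5=0x06
body[3] sub  r0, r4, r2 → r0=0x81
epilogue: pop r3=0xba, sp=0xca
epilogue: pop r1=0x1a, sp=0xcb
r1: callee-saved, written=True
r5: caller-saved, written=True
r7: callee-saved, written=False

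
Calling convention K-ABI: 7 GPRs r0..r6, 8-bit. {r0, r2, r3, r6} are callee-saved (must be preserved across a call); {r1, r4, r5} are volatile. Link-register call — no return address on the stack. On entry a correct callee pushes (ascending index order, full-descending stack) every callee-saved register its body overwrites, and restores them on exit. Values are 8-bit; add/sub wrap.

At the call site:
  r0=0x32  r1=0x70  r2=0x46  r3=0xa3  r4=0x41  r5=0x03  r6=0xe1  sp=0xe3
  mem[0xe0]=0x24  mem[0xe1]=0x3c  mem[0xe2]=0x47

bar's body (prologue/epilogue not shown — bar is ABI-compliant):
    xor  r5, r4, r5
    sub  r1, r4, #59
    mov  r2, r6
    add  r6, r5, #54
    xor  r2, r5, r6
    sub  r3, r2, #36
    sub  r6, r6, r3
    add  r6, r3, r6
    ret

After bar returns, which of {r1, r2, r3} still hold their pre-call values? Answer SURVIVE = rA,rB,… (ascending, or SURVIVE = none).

prologue: push r2 → mem[0xe2]=0x46, sp=0xe2
prologue: push r3 → mem[0xe1]=0xa3, sp=0xe1
prologue: push r6 → mem[0xe0]=0xe1, sp=0xe0
body[0] xor  r5, r4, r5 → r5=0x42
body[1] sub  r1, r4, #59 → r1=0x06
body[2] mov  r2, r6 → r2=0xe1
body[3] add  r6, r5, #54 → r6=0x78
body[4] xor  r2, r5, r6 → r2=0x3a
body[5] sub  r3, r2, #36 → r3=0x16
body[6] sub  r6, r6, r3 → r6=0x62
body[7] add  r6, r3, r6 → r6=0x78
epilogue: pop r6=0xe1, sp=0xe1
epilogue: pop r3=0xa3, sp=0xe2
epilogue: pop r2=0x46, sp=0xe3
r1: caller-saved, written=True
r2: callee-saved, written=True
r3: callee-saved, written=True

SURVIVE = r2,r3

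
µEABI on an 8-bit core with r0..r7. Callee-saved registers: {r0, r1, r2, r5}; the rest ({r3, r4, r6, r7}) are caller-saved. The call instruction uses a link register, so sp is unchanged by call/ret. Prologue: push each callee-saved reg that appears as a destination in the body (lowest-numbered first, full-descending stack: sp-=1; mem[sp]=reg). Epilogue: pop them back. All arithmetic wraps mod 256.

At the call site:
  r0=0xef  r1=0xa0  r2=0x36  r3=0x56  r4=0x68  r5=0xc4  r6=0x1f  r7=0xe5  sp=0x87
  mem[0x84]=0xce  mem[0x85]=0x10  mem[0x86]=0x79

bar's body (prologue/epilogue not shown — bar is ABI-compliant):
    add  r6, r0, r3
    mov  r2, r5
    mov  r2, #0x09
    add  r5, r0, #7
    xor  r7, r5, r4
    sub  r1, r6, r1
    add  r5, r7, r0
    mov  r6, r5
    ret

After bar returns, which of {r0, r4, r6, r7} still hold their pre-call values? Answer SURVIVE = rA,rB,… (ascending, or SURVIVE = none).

SURVIVE = r0,r4

prologue: push r1 → mem[0x86]=0xa0, sp=0x86
prologue: push r2 → mem[0x85]=0x36, sp=0x85
prologue: push r5 → mem[0x84]=0xc4, sp=0x84
body[0] add  r6, r0, r3 → r6=0x45
body[1] mov  r2, r5 → r2=0xc4
body[2] mov  r2, #0x09 → r2=0x09
body[3] add  r5, r0, #7 → r5=0xf6
body[4] xor  r7, r5, r4 → r7=0x9e
body[5] sub  r1, r6, r1 → r1=0xa5
body[6] add  r5, r7, r0 → r5=0x8d
body[7] mov  r6, r5 → r6=0x8d
epilogue: pop r5=0xc4, sp=0x85
epilogue: pop r2=0x36, sp=0x86
epilogue: pop r1=0xa0, sp=0x87
r0: callee-saved, written=False
r4: caller-saved, written=False
r6: caller-saved, written=True
r7: caller-saved, written=True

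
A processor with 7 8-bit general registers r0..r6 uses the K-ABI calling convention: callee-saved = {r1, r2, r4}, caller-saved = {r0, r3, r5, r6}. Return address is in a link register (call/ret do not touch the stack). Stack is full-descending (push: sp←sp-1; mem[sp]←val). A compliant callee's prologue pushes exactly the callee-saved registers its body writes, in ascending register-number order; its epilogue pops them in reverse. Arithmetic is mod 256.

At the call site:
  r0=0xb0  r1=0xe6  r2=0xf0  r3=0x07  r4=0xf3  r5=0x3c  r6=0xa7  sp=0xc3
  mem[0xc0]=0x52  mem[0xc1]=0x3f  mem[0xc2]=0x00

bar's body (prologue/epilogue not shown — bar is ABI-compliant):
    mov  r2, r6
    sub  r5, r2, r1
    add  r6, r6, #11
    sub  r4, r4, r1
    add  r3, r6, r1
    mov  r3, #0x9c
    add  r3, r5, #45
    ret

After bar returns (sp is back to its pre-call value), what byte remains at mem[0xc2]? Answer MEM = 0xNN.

MEM = 0xf0

prologue: push r2 -> mem[0xc2]=0xf0, sp=0xc2
prologue: push r4 -> mem[0xc1]=0xf3, sp=0xc1
body[0] mov  r2, r6 -> r2=0xa7
body[1] sub  r5, r2, r1 -> r5=0xc1
body[2] add  r6, r6, #11 -> r6=0xb2
body[3] sub  r4, r4, r1 -> r4=0x0d
body[4] add  r3, r6, r1 -> r3=0x98
body[5] mov  r3, #0x9c -> r3=0x9c
body[6] add  r3, r5, #45 -> r3=0xee
epilogue: pop r4=0xf3, sp=0xc2
epilogue: pop r2=0xf0, sp=0xc3
prologue pushed ['r2', 'r4'] at ['0xc2', '0xc1']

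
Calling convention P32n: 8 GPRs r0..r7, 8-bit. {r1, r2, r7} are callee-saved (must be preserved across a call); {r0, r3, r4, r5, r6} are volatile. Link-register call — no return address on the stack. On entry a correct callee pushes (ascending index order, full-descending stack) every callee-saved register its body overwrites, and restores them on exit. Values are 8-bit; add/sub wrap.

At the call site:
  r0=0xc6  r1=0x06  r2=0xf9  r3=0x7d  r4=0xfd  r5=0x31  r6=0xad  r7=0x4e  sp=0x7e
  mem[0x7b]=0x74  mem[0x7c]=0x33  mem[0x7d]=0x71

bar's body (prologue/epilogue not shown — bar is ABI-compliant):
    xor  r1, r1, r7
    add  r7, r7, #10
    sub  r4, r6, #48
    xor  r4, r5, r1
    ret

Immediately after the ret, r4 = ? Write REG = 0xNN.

REG = 0x79

prologue: push r1 -> mem[0x7d]=0x06, sp=0x7d
prologue: push r7 -> mem[0x7c]=0x4e, sp=0x7c
body[0] xor  r1, r1, r7 -> r1=0x48
body[1] add  r7, r7, #10 -> r7=0x58
body[2] sub  r4, r6, #48 -> r4=0x7d
body[3] xor  r4, r5, r1 -> r4=0x79
epilogue: pop r7=0x4e, sp=0x7d
epilogue: pop r1=0x06, sp=0x7e
r4 is caller-saved -> body value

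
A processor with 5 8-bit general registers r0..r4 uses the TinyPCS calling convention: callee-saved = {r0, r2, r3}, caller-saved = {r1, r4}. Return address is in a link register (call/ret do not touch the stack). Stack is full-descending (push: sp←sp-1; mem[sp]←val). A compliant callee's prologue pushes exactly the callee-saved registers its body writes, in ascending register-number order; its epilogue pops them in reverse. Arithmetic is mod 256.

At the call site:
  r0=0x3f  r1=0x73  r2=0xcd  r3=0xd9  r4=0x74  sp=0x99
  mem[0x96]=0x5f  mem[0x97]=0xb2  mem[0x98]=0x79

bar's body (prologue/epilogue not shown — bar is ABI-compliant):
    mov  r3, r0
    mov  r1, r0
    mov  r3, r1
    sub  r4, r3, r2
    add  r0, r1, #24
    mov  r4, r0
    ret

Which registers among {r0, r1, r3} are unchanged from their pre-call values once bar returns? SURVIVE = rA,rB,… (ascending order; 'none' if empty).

prologue: push r0 -> mem[0x98]=0x3f, sp=0x98
prologue: push r3 -> mem[0x97]=0xd9, sp=0x97
body[0] mov  r3, r0 -> r3=0x3f
body[1] mov  r1, r0 -> r1=0x3f
body[2] mov  r3, r1 -> r3=0x3f
body[3] sub  r4, r3, r2 -> r4=0x72
body[4] add  r0, r1, #24 -> r0=0x57
body[5] mov  r4, r0 -> r4=0x57
epilogue: pop r3=0xd9, sp=0x98
epilogue: pop r0=0x3f, sp=0x99
r0: callee-saved, written=True
r1: caller-saved, written=True
r3: callee-saved, written=True

SURVIVE = r0,r3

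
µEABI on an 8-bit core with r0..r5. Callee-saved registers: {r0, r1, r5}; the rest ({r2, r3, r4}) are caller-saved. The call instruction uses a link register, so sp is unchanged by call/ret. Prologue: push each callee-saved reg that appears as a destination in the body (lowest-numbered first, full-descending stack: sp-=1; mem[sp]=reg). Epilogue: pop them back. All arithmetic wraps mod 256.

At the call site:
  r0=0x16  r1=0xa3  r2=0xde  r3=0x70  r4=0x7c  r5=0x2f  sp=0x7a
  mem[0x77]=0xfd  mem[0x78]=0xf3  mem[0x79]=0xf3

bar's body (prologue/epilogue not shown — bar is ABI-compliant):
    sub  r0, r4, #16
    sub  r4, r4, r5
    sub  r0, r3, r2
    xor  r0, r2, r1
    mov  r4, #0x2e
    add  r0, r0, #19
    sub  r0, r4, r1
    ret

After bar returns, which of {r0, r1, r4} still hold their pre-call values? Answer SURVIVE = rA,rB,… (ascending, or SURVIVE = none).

SURVIVE = r0,r1

prologue: push r0 -> mem[0x79]=0x16, sp=0x79
body[0] sub  r0, r4, #16 -> r0=0x6c
body[1] sub  r4, r4, r5 -> r4=0x4d
body[2] sub  r0, r3, r2 -> r0=0x92
body[3] xor  r0, r2, r1 -> r0=0x7d
body[4] mov  r4, #0x2e -> r4=0x2e
body[5] add  r0, r0, #19 -> r0=0x90
body[6] sub  r0, r4, r1 -> r0=0x8b
epilogue: pop r0=0x16, sp=0x7a
r0: callee-saved, written=True
r1: callee-saved, written=False
r4: caller-saved, written=True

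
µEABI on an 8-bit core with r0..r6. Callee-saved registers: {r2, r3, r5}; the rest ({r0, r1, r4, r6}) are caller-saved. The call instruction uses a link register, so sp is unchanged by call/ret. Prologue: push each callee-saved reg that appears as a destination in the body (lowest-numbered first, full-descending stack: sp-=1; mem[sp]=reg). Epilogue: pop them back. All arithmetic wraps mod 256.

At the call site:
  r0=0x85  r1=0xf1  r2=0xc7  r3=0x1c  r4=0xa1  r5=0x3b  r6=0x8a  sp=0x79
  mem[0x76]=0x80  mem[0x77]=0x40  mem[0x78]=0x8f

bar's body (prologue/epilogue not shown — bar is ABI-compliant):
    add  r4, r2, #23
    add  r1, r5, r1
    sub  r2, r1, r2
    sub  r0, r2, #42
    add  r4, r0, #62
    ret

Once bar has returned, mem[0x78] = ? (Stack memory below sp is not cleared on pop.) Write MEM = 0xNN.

MEM = 0xc7

prologue: push r2 → mem[0x78]=0xc7, sp=0x78
body[0] add  r4, r2, #23 → r4=0xde
body[1] add  r1, r5, r1 → r1=0x2c
body[2] sub  r2, r1, r2 → r2=0x65
body[3] sub  r0, r2, #42 → r0=0x3b
body[4] add  r4, r0, #62 → r4=0x79
epilogue: pop r2=0xc7, sp=0x79
prologue pushed ['r2'] at ['0x78']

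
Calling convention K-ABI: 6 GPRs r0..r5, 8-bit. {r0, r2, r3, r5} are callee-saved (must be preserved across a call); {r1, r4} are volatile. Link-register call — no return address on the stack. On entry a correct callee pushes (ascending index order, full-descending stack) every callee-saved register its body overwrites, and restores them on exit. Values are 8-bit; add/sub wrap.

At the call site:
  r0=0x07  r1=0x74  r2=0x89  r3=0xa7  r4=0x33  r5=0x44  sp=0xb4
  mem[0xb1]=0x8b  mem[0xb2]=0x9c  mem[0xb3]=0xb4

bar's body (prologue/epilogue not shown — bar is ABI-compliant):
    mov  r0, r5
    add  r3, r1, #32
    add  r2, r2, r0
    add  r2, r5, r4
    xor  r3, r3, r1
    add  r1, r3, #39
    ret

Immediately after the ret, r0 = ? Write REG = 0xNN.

REG = 0x07

prologue: push r0 → mem[0xb3]=0x07, sp=0xb3
prologue: push r2 → mem[0xb2]=0x89, sp=0xb2
prologue: push r3 → mem[0xb1]=0xa7, sp=0xb1
body[0] mov  r0, r5 → r0=0x44
body[1] add  r3, r1, #32 → r3=0x94
body[2] add  r2, r2, r0 → r2=0xcd
body[3] add  r2, r5, r4 → r2=0x77
body[4] xor  r3, r3, r1 → r3=0xe0
body[5] add  r1, r3, #39 → r1=0x07
epilogue: pop r3=0xa7, sp=0xb2
epilogue: pop r2=0x89, sp=0xb3
epilogue: pop r0=0x07, sp=0xb4
r0 is callee-saved → restored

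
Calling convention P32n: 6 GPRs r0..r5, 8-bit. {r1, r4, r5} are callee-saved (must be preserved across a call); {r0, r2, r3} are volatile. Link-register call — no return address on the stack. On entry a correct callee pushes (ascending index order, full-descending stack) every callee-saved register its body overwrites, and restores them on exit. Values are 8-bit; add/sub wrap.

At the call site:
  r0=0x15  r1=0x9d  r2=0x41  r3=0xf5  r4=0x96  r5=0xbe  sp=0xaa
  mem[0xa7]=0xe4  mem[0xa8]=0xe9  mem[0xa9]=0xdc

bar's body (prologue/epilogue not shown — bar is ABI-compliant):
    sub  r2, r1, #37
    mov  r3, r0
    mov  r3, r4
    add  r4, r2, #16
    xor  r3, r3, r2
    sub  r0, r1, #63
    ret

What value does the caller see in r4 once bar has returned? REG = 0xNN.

prologue: push r4 -> mem[0xa9]=0x96, sp=0xa9
body[0] sub  r2, r1, #37 -> r2=0x78
body[1] mov  r3, r0 -> r3=0x15
body[2] mov  r3, r4 -> r3=0x96
body[3] add  r4, r2, #16 -> r4=0x88
body[4] xor  r3, r3, r2 -> r3=0xee
body[5] sub  r0, r1, #63 -> r0=0x5e
epilogue: pop r4=0x96, sp=0xaa
r4 is callee-saved -> restored

REG = 0x96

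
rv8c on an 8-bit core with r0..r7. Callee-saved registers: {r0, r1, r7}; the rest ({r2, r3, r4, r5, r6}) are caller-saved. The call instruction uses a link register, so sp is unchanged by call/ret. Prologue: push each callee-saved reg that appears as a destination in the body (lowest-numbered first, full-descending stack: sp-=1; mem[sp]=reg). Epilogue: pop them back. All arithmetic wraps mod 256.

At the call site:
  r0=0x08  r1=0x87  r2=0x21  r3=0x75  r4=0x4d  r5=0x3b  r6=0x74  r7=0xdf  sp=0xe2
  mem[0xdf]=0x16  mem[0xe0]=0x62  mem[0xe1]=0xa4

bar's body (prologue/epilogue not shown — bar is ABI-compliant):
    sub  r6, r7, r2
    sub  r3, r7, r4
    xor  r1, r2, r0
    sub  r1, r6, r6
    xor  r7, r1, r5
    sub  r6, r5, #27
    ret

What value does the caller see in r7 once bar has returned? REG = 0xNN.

REG = 0xdf

prologue: push r1 -> mem[0xe1]=0x87, sp=0xe1
prologue: push r7 -> mem[0xe0]=0xdf, sp=0xe0
body[0] sub  r6, r7, r2 -> r6=0xbe
body[1] sub  r3, r7, r4 -> r3=0x92
body[2] xor  r1, r2, r0 -> r1=0x29
body[3] sub  r1, r6, r6 -> r1=0x00
body[4] xor  r7, r1, r5 -> r7=0x3b
body[5] sub  r6, r5, #27 -> r6=0x20
epilogue: pop r7=0xdf, sp=0xe1
epilogue: pop r1=0x87, sp=0xe2
r7 is callee-saved -> restored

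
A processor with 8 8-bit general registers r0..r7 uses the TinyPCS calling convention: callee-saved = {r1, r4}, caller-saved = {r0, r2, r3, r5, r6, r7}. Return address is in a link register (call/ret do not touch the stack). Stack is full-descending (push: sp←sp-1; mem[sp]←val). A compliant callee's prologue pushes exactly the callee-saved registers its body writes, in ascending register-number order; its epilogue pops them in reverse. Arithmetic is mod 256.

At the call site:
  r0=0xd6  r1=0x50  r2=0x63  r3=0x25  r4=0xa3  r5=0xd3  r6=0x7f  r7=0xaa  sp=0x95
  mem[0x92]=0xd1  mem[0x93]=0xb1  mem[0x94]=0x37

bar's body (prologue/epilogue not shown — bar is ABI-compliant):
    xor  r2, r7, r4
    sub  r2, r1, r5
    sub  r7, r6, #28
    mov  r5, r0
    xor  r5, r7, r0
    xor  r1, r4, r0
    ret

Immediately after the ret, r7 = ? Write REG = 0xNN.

REG = 0x63

prologue: push r1 → mem[0x94]=0x50, sp=0x94
body[0] xor  r2, r7, r4 → r2=0x09
body[1] sub  r2, r1, r5 → r2=0x7d
body[2] sub  r7, r6, #28 → r7=0x63
body[3] mov  r5, r0 → r5=0xd6
body[4] xor  r5, r7, r0 → r5=0xb5
body[5] xor  r1, r4, r0 → r1=0x75
epilogue: pop r1=0x50, sp=0x95
r7 is caller-saved → body value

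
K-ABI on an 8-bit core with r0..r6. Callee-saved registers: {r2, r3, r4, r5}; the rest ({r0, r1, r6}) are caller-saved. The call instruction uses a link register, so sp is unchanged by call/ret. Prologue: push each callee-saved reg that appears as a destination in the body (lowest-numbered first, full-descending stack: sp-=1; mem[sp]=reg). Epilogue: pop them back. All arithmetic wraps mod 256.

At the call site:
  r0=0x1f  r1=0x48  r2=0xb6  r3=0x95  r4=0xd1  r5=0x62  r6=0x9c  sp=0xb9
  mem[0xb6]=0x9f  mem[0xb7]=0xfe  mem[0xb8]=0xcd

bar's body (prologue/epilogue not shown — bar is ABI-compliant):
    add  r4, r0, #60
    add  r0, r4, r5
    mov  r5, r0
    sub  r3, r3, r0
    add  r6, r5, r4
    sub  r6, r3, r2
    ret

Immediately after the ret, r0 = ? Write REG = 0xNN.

REG = 0xbd

prologue: push r3 → mem[0xb8]=0x95, sp=0xb8
prologue: push r4 → mem[0xb7]=0xd1, sp=0xb7
prologue: push r5 → mem[0xb6]=0x62, sp=0xb6
body[0] add  r4, r0, #60 → r4=0x5b
body[1] add  r0, r4, r5 → r0=0xbd
body[2] mov  r5, r0 → r5=0xbd
body[3] sub  r3, r3, r0 → r3=0xd8
body[4] add  r6, r5, r4 → r6=0x18
body[5] sub  r6, r3, r2 → r6=0x22
epilogue: pop r5=0x62, sp=0xb7
epilogue: pop r4=0xd1, sp=0xb8
epilogue: pop r3=0x95, sp=0xb9
r0 is caller-saved → body value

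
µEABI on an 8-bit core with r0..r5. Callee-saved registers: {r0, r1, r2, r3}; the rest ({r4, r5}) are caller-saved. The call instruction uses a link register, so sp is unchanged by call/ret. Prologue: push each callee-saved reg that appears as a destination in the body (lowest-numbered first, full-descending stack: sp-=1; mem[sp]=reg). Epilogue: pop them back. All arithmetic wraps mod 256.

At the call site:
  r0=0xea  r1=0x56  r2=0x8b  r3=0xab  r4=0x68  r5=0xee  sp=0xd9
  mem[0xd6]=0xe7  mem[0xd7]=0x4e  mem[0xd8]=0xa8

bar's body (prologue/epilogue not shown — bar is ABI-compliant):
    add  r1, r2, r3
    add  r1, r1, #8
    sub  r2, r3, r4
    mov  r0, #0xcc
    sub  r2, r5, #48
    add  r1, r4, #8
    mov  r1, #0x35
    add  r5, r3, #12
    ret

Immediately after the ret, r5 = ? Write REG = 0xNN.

prologue: push r0 -> mem[0xd8]=0xea, sp=0xd8
prologue: push r1 -> mem[0xd7]=0x56, sp=0xd7
prologue: push r2 -> mem[0xd6]=0x8b, sp=0xd6
body[0] add  r1, r2, r3 -> r1=0x36
body[1] add  r1, r1, #8 -> r1=0x3e
body[2] sub  r2, r3, r4 -> r2=0x43
body[3] mov  r0, #0xcc -> r0=0xcc
body[4] sub  r2, r5, #48 -> r2=0xbe
body[5] add  r1, r4, #8 -> r1=0x70
body[6] mov  r1, #0x35 -> r1=0x35
body[7] add  r5, r3, #12 -> r5=0xb7
epilogue: pop r2=0x8b, sp=0xd7
epilogue: pop r1=0x56, sp=0xd8
epilogue: pop r0=0xea, sp=0xd9
r5 is caller-saved -> body value

REG = 0xb7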